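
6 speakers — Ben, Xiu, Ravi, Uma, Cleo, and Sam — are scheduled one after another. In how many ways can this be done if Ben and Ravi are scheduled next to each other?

240

Treat {Ben, Ravi} as a single unit. There are 5 units to order, and the pair itself can be ordered 2 ways.
So the count is 2·(5)! = 240.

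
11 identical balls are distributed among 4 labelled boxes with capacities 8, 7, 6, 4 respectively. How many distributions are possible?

215

By stars and bars, unrestricted non-negative solutions to x_1+…+x_4 = 11 number C(11+3,3) = 364.
Subtract solutions that violate a single cap (substitute x_i' = x_i − (cap_i+1)): x_1 ≥ 9 gives C(5,3) = 10; x_2 ≥ 8 gives C(6,3) = 20; x_3 ≥ 7 gives C(7,3) = 35; x_4 ≥ 5 gives C(9,3) = 84. Together 149.
No two caps can be exceeded simultaneously, so the pair terms are all 0.
By inclusion–exclusion the count is 364 − 149 + 0 = 215.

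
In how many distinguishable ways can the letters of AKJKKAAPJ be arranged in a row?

The 9 letters of AKJKKAAPJ have repeats: A appearing 3 times, J appearing twice, and K appearing 3 times.
The number of distinct arrangements is 9!/(3!·3!·2!) = 362880/72 = 5040.

5040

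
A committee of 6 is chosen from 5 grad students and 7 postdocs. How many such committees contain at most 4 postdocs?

812

Split by how many postdocs are chosen (0 through 4).
Sum: C(7,0)·C(5,6) + C(7,1)·C(5,5) + C(7,2)·C(5,4) + C(7,3)·C(5,3) + C(7,4)·C(5,2) = 0 + 7 + 105 + 350 + 350 = 812.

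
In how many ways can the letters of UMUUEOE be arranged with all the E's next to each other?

Treat the 2 copies of E as a single block. The multiset to arrange is then {EE, M, O, U, U, U}, 6 items in all.
That gives (6)!/(3!) = 120 arrangements.

120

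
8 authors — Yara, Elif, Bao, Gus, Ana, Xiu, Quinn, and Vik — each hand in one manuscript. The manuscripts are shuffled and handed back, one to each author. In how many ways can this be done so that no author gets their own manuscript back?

This is the derangement count D_8: permutations of 8 items with no fixed point.
By inclusion–exclusion this is Σ_{j=0}^{8} (−1)^j C(8,j)·(8−j)!.
Computing: 40320 − 40320 + 20160 − 6720 + 1680 − 336 + 56 − 8 + 1 = 14833.

14833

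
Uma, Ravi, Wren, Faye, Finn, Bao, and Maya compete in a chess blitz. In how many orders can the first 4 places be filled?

There are 7 choices for 1st place, 6 for 2nd, and so on down to 4 for position 4.
That gives 7 × 6 × 5 × 4 = 840.

840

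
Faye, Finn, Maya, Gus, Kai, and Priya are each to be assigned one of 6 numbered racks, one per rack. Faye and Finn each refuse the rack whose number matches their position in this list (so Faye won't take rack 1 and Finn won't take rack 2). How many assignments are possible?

Let Aᵢ (for i ∈ {1, 2}) be the placements that put person i in their forbidden rack. Any j of these fix j positions, leaving (6−j)! ways to fill the rest, and there are C(2,j) ways to pick which j.
By inclusion–exclusion, the number of valid placements is Σ_{j=0}^{2} (−1)^j C(2,j)·(6−j)!.
Computing: 720 − 240 + 24 = 504.

504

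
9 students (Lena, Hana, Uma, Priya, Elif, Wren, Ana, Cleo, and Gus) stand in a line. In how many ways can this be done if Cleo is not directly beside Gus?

Of the 9! = 362880 arrangements, those with Cleo and Gus adjacent number 2 × 8! = 80640 (treat the pair as a block with 2 internal orders).
Complementary counting: 362880 − 80640 = 282240.

282240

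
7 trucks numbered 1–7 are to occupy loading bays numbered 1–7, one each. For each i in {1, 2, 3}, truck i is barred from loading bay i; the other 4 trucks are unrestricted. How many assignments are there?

3216

Let Aᵢ (for i ∈ {1, 2, 3}) be the placements that put truck i in its forbidden loading bay. Any j of these fix j positions, leaving (7−j)! ways to fill the rest, and there are C(3,j) ways to pick which j.
By inclusion–exclusion, the number of valid placements is Σ_{j=0}^{3} (−1)^j C(3,j)·(7−j)!.
Computing: 5040 − 2160 + 360 − 24 = 3216.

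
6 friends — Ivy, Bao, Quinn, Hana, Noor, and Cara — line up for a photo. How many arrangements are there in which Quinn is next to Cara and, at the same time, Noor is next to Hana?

96

Treat {Quinn,Cara} as one block (2 orders) and {Noor,Hana} as another (2 orders).
That leaves 4 units to arrange: 2 × 2 × 4! = 4 × 24 = 96.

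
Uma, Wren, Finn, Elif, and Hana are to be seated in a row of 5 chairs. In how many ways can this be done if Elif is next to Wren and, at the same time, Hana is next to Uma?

24

Treat {Elif,Wren} as one block (2 orders) and {Hana,Uma} as another (2 orders).
That leaves 3 units to arrange: 2 × 2 × 3! = 4 × 6 = 24.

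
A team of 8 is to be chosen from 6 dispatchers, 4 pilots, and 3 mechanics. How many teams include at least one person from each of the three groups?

1233

Total 8-person selections from all 13: C(13,8) = 1287.
Selections missing a whole group: no dispatchers → C(7,8) = 0; no pilots → C(9,8) = 9; no mechanics → C(10,8) = 45.
Add back selections omitting two groups (i.e. drawn from a single group): C(6,8) + C(4,8) + C(3,8) = 0.
By inclusion–exclusion: 1287 − 54 + 0 = 1233.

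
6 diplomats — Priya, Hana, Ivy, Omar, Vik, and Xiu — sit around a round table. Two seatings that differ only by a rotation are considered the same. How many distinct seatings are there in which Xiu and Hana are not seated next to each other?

All circular seatings of 6 people number (5)! = 120.
Those with Xiu next to Hana: fuse the pair into one unit and seat 5 units around a circle — 2·(4)! = 48.
Subtracting, 120 − 48 = 72.

72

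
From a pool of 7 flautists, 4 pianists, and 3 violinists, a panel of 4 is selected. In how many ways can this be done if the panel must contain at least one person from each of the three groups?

462

Unrestricted: C(14,4) = 1001 ways to pick any 4 of the 14.
Subtract selections that omit an entire group: no flautists → C(7,4) = 35; no pianists → C(10,4) = 210; no violinists → C(11,4) = 330.
Add back selections omitting two groups (i.e. drawn from a single group): C(7,4) + C(4,4) + C(3,4) = 36.
By inclusion–exclusion: 1001 − 575 + 36 = 462.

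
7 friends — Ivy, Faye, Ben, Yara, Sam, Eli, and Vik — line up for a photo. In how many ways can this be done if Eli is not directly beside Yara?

Of the 7! = 5040 arrangements, those with Eli and Yara adjacent number 2 × 6! = 1440 (treat the pair as a block with 2 internal orders).
So 5040 − 1440 = 3600 arrangements keep them apart.

3600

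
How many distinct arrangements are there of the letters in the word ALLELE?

60

ALLELE has 6 letters with E appearing twice and L appearing 3 times.
Dividing 6! = 720 by 3!·2! = 12 for the repeated letters gives 60.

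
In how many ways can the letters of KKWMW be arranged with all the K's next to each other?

12

Treat the 2 copies of K as a single block. The multiset to arrange is then {KK, M, W, W}, 4 items in all.
That gives (4)!/(2!) = 12 arrangements.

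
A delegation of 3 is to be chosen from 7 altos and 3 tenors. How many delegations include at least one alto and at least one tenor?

84

With no constraint there are C(10,3) = 120 possible selections.
Subtract selections that omit an entire group: no altos → C(3,3) = 1; no tenors → C(7,3) = 35.
Both groups omitted at once is impossible, so 120 − 36 = 84.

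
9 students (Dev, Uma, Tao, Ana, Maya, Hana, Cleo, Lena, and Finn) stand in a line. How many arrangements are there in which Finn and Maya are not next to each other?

Of the 9! = 362880 arrangements, those with Finn and Maya adjacent number 2 × 8! = 80640 (treat the pair as a block with 2 internal orders).
Complementary counting: 362880 − 80640 = 282240.

282240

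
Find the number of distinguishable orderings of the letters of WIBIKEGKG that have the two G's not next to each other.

35280

Total arrangements of WIBIKEGKG: 9!/(2!·2!·2!) = 45360.
Arrangements with the G's together: treat GG as one letter, giving (8)!/(2!·2!) = 10080.
Subtracting, 45360 − 10080 = 35280 arrangements keep the G's apart.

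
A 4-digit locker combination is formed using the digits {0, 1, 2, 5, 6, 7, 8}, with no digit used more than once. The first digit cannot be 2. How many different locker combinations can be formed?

720

The first digit has 7−1 = 6 choices (anything except 2).
The remaining 3 digits are filled from the other 6 symbols without repetition: 6 × 5 × 4 = 120.
Total: 6 × 120 = 720.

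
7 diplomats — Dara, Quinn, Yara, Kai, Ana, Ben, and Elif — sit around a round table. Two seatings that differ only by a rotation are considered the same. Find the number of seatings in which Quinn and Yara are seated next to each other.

240

Treat {Quinn, Yara} as one unit (2 internal orders) and seat the resulting 6 units around the table: (5)! circular arrangements.
So 2 × (5)! = 2 × 120 = 240.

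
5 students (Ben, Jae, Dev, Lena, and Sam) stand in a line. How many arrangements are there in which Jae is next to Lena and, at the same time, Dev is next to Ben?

Treat {Jae,Lena} as one block (2 orders) and {Dev,Ben} as another (2 orders).
That leaves 3 units to arrange: 2 × 2 × 3! = 4 × 6 = 24.

24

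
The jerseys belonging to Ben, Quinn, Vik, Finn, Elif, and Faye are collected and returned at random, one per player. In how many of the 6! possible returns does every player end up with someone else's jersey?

This is the derangement count D_6: permutations of 6 items with no fixed point.
By inclusion–exclusion this is Σ_{j=0}^{6} (−1)^j C(6,j)·(6−j)!.
Computing: 720 − 720 + 360 − 120 + 30 − 6 + 1 = 265.

265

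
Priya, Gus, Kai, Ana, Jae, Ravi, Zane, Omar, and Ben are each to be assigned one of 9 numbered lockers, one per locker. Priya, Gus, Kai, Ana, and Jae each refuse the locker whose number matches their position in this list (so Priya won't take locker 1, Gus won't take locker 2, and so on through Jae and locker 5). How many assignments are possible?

205056

Let Aᵢ (for 1 ≤ i ≤ 5) be the placements that put person i in their forbidden locker. Any j of these fix j positions, leaving (9−j)! ways to fill the rest, and there are C(5,j) ways to pick which j.
By inclusion–exclusion, the number of valid placements is Σ_{j=0}^{5} (−1)^j C(5,j)·(9−j)!.
Computing: 362880 − 201600 + 50400 − 7200 + 600 − 24 = 205056.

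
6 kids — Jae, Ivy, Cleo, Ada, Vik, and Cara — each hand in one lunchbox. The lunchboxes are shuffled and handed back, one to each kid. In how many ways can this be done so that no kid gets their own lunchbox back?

265

This is the derangement count D_6: permutations of 6 items with no fixed point.
By inclusion–exclusion this is Σ_{j=0}^{6} (−1)^j C(6,j)·(6−j)!.
Computing: 720 − 720 + 360 − 120 + 30 − 6 + 1 = 265.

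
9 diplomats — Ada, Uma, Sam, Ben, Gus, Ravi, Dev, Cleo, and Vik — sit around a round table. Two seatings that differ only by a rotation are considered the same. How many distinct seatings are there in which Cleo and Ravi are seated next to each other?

10080

Treat {Cleo, Ravi} as one unit (2 internal orders) and seat the resulting 8 units around the table: (7)! circular arrangements.
So 2 × (7)! = 2 × 5040 = 10080.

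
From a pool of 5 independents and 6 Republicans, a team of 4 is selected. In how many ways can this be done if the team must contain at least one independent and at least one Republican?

With no constraint there are C(11,4) = 330 possible selections.
Subtract selections that omit an entire group: no independents → C(6,4) = 15; no Republicans → C(5,4) = 5.
Both groups omitted at once is impossible, so 330 − 20 = 310.

310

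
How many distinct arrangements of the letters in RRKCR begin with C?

Fix C in the first position and arrange the remaining 4 letters.
Those 4 letters have R appearing 3 times, giving (4)!/(3!) = 4.

4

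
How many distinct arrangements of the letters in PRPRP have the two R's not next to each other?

There are 5!/(3!·2!) = 10 arrangements of PRPRP in total.
If the two R's are adjacent, glue them into one block, leaving 4 items to arrange: (4)!/(3!) = 4 ways.
Subtracting, 10 − 4 = 6 arrangements keep the R's apart.

6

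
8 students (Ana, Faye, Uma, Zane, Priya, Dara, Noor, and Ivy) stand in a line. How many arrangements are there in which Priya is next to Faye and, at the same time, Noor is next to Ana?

2880

Treat {Priya,Faye} as one block (2 orders) and {Noor,Ana} as another (2 orders).
That leaves 6 units to arrange: 2 × 2 × 6! = 4 × 720 = 2880.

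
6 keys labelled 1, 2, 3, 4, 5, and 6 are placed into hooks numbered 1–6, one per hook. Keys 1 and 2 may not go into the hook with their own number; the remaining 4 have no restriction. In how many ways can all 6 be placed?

504

Let Aᵢ (for i ∈ {1, 2}) be the placements that put key i in its forbidden hook. Any j of these fix j positions, leaving (6−j)! ways to fill the rest, and there are C(2,j) ways to pick which j.
By inclusion–exclusion, the number of valid placements is Σ_{j=0}^{2} (−1)^j C(2,j)·(6−j)!.
Computing: 720 − 240 + 24 = 504.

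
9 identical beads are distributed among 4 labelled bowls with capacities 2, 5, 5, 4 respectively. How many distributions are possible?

Without the upper bounds there are C(12,3) = 220 ways to split 9 among 4 bowls.
Subtract solutions that violate a single cap (substitute x_i' = x_i − (cap_i+1)): x_1 ≥ 3 gives C(9,3) = 84; x_2 ≥ 6 gives C(6,3) = 20; x_3 ≥ 6 gives C(6,3) = 20; x_4 ≥ 5 gives C(7,3) = 35. Together 159.
Add back pairs where two caps are both exceeded: 1 + 1 + 4 + 0 + 0 + 0 = 6.
By inclusion–exclusion the count is 220 − 159 + 6 = 67.

67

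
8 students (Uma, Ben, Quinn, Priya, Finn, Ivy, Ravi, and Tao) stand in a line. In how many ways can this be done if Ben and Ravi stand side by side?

10080

Glue Ben and Ravi into one block (2 internal orders), leaving 7 units to arrange in a row.
That gives 2 × 7! = 2 × 5040 = 10080.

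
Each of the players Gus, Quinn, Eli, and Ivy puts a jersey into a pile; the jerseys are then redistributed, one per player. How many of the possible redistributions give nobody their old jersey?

9

This is the derangement count D_4: permutations of 4 items with no fixed point.
By inclusion–exclusion this is Σ_{j=0}^{4} (−1)^j C(4,j)·(4−j)!.
Computing: 24 − 24 + 12 − 4 + 1 = 9.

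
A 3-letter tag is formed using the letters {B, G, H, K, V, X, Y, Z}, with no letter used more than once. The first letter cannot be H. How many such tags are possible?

The first letter has 8−1 = 7 choices (anything except H).
The remaining 2 letters are filled from the other 7 symbols without repetition: 7 × 6 = 42.
Total: 7 × 42 = 294.

294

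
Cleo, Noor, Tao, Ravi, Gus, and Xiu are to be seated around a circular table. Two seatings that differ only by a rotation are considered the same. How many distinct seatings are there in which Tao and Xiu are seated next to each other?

48

Glue Tao and Xiu into a block (2 internal orders). Seating 5 units around a circle gives (4)! arrangements.
So 2 × (4)! = 2 × 24 = 48.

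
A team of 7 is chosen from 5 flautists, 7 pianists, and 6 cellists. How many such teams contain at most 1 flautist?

Split by how many flautists are chosen (0 through 1).
Sum: C(5,0)·C(13,7) + C(5,1)·C(13,6) = 1716 + 8580 = 10296.

10296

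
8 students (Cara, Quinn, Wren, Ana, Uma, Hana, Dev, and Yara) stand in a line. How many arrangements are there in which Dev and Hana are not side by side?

Of the 8! = 40320 arrangements, those with Dev and Hana adjacent number 2 × 7! = 10080 (treat the pair as a block with 2 internal orders).
Complementary counting: 40320 − 10080 = 30240.

30240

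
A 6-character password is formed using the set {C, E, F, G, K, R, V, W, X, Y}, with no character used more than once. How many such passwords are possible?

151200

This is a permutation of 6 out of 10: P(10,6) = 10!/4!.
That product is 10 × 9 × 8 × 7 × 6 × 5 = 151200.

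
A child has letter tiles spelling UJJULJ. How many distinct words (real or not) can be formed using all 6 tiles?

60

Letter multiplicities in UJJULJ: J×3, L×1, U×2.
The number of distinct arrangements is 6!/(3!·2!) = 720/12 = 60.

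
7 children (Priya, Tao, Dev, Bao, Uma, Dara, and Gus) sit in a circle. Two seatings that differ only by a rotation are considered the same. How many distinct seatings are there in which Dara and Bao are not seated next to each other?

480

Without the restriction there are (6)! = 720 seatings.
Seatings with Dara beside Bao: treat them as a block with 2 internal orders, giving 2 × (5)! = 240.
Subtracting, 720 − 240 = 480.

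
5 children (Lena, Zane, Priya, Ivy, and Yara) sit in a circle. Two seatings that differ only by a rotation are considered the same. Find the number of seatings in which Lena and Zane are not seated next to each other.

12

All circular seatings of 5 people number (4)! = 24.
Those with Lena next to Zane: fuse the pair into one unit and seat 4 units around a circle — 2·(3)! = 12.
Subtracting, 24 − 12 = 12.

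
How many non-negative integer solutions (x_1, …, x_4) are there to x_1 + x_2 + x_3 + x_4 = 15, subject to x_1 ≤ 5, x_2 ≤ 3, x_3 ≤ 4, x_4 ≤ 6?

Ignoring the caps, the number of non-negative solutions to x_1+…+x_4 = 15 is C(18,3) = 816.
Subtract solutions that violate a single cap (substitute x_i' = x_i − (cap_i+1)): x_1 ≥ 6 gives C(12,3) = 220; x_2 ≥ 4 gives C(14,3) = 364; x_3 ≥ 5 gives C(13,3) = 286; x_4 ≥ 7 gives C(11,3) = 165. Together 1035.
Add back pairs where two caps are both exceeded: 56 + 35 + 10 + 84 + 35 + 20 = 240.
Subtract triples: 1 + 0 + 0 + 0 = 1.
By inclusion–exclusion the count is 816 − 1035 + 240 − 1 = 20.

20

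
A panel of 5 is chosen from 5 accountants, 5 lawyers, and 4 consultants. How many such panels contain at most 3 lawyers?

1956

Split by how many lawyers are chosen (0 through 3).
Sum: C(5,0)·C(9,5) + C(5,1)·C(9,4) + C(5,2)·C(9,3) + C(5,3)·C(9,2) = 126 + 630 + 840 + 360 = 1956.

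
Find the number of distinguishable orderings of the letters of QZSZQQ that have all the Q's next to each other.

12

Treat the 3 copies of Q as a single block. The multiset to arrange is then {QQQ, S, Z, Z}, 4 items in all.
That gives (4)!/(2!) = 12 arrangements.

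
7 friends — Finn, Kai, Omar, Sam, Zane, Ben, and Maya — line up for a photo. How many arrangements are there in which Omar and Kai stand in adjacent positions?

1440

Place the 5 others and the Omar-Kai pair as 6 objects in a line; the pair has 2 internal arrangements.
So the count is 2·(6)! = 1440.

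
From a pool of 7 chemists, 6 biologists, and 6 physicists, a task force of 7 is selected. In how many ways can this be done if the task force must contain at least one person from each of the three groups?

With no constraint there are C(19,7) = 50388 possible selections.
Subtract selections that omit an entire group: no chemists → C(12,7) = 792; no biologists → C(13,7) = 1716; no physicists → C(13,7) = 1716.
Add back selections omitting two groups (i.e. drawn from a single group): C(7,7) + C(6,7) + C(6,7) = 1.
By inclusion–exclusion: 50388 − 4224 + 1 = 46165.

46165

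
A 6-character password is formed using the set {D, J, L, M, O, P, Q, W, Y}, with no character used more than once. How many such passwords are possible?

This is a permutation of 6 out of 9: P(9,6) = 9!/3!.
That product is 9 × 8 × 7 × 6 × 5 × 4 = 60480.

60480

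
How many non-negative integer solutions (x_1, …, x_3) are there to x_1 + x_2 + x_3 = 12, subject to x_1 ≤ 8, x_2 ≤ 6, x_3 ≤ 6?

Ignoring the caps, the number of non-negative solutions to x_1+…+x_3 = 12 is C(14,2) = 91.
Subtract solutions that violate a single cap (substitute x_i' = x_i − (cap_i+1)): x_1 ≥ 9 gives C(5,2) = 10; x_2 ≥ 7 gives C(7,2) = 21; x_3 ≥ 7 gives C(7,2) = 21. Together 52.
No two caps can be exceeded simultaneously, so the pair terms are all 0.
By inclusion–exclusion the count is 91 − 52 + 0 = 39.

39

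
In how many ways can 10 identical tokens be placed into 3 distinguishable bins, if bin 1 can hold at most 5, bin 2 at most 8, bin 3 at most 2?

By stars and bars, unrestricted non-negative solutions to x_1+…+x_3 = 10 number C(10+2,2) = 66.
Subtract solutions that violate a single cap (substitute x_i' = x_i − (cap_i+1)): x_1 ≥ 6 gives C(6,2) = 15; x_2 ≥ 9 gives C(3,2) = 3; x_3 ≥ 3 gives C(9,2) = 36. Together 54.
Add back pairs where two caps are both exceeded: 0 + 3 + 0 = 3.
By inclusion–exclusion the count is 66 − 54 + 3 = 15.

15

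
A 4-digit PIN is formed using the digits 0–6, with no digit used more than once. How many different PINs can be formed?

840

With no repetition, fill the 4 digits in order: 7 choices, then 6, down to 4.
7 × 6 × 5 × 4 = 840.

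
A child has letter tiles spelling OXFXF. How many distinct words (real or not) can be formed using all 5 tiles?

Letter multiplicities in OXFXF: F×2, O×1, X×2.
The number of distinct arrangements is 5!/(2!·2!) = 120/4 = 30.

30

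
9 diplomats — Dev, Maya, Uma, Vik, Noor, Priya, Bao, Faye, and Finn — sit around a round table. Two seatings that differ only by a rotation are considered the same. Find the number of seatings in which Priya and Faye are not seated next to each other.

All circular seatings of 9 people number (8)! = 40320.
Seatings with Priya beside Faye: treat them as a block with 2 internal orders, giving 2 × (7)! = 10080.
Subtracting, 40320 − 10080 = 30240.

30240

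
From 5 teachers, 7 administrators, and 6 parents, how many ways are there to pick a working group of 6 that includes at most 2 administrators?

10626

Split by how many administrators are chosen (0 through 2).
Sum: C(7,0)·C(11,6) + C(7,1)·C(11,5) + C(7,2)·C(11,4) = 462 + 3234 + 6930 = 10626.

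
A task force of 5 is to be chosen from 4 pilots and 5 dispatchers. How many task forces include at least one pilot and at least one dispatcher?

Total 5-person selections from all 9: C(9,5) = 126.
Selections missing a whole group: no pilots → C(5,5) = 1; no dispatchers → C(4,5) = 0.
Both groups omitted at once is impossible, so 126 − 1 = 125.

125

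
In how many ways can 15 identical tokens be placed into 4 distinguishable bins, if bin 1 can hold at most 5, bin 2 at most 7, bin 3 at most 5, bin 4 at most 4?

By stars and bars, unrestricted non-negative solutions to x_1+…+x_4 = 15 number C(15+3,3) = 816.
Subtract solutions that violate a single cap (substitute x_i' = x_i − (cap_i+1)): x_1 ≥ 6 gives C(12,3) = 220; x_2 ≥ 8 gives C(10,3) = 120; x_3 ≥ 6 gives C(12,3) = 220; x_4 ≥ 5 gives C(13,3) = 286. Together 846.
Add back pairs where two caps are both exceeded: 4 + 20 + 35 + 4 + 10 + 35 = 108.
By inclusion–exclusion the count is 816 − 846 + 108 = 78.

78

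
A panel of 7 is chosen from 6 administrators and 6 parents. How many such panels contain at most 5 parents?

Split by how many parents are chosen (0 through 5).
Sum: C(6,0)·C(6,7) + C(6,1)·C(6,6) + C(6,2)·C(6,5) + C(6,3)·C(6,4) + C(6,4)·C(6,3) + C(6,5)·C(6,2) = 0 + 6 + 90 + 300 + 300 + 90 = 786.

786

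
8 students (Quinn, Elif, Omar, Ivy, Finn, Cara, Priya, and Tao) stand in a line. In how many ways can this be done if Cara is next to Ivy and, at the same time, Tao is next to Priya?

2880

Treat {Cara,Ivy} as one block (2 orders) and {Tao,Priya} as another (2 orders).
That leaves 6 units to arrange: 2 × 2 × 6! = 4 × 720 = 2880.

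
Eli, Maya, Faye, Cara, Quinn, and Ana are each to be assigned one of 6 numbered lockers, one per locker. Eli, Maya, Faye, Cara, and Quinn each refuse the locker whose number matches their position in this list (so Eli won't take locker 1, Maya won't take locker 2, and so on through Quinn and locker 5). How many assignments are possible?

Let Aᵢ (for 1 ≤ i ≤ 5) be the placements that put person i in their forbidden locker. Any j of these fix j positions, leaving (6−j)! ways to fill the rest, and there are C(5,j) ways to pick which j.
By inclusion–exclusion, the number of valid placements is Σ_{j=0}^{5} (−1)^j C(5,j)·(6−j)!.
Computing: 720 − 600 + 240 − 60 + 10 − 1 = 309.

309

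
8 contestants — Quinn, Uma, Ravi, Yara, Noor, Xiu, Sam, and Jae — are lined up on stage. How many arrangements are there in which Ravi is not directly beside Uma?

30240

There are 8! = 40320 arrangements in all. If Ravi and Uma are adjacent, merging them into one block gives 2·(7)! = 10080 arrangements.
Complementary counting: 40320 − 10080 = 30240.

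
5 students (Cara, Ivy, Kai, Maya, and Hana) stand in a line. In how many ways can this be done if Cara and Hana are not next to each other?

72

There are 5! = 120 arrangements in all. If Cara and Hana are adjacent, merging them into one block gives 2·(4)! = 48 arrangements.
So 120 − 48 = 72 arrangements keep them apart.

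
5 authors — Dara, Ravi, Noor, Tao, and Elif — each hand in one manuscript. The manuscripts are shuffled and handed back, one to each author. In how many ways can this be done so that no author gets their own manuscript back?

Count assignments avoiding every fixed point. For any j of the 5 authors fixed to their own manuscript, the other 5−j can be arranged in (5−j)! ways.
By inclusion–exclusion this is Σ_{j=0}^{5} (−1)^j C(5,j)·(5−j)!.
Computing: 120 − 120 + 60 − 20 + 5 − 1 = 44.

44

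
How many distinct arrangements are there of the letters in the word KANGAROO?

10080

KANGAROO has 8 letters with A appearing twice and O appearing twice.
The number of distinct arrangements is 8!/(2!·2!) = 40320/4 = 10080.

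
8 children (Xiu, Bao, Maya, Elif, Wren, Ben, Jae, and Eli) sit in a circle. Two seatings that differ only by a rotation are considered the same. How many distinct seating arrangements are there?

5040

Fix one person's seat to break rotational symmetry; the remaining 7 people can be arranged in (7)! = 5040 ways.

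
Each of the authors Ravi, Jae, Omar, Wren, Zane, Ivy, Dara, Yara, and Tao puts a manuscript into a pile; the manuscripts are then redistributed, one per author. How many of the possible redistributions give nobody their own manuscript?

133496

Let Aᵢ be the assignments in which author i gets their own manuscript. We want the size of the complement of A₁∪…∪A_9.
By inclusion–exclusion this is Σ_{j=0}^{9} (−1)^j C(9,j)·(9−j)!.
Computing: 362880 − 362880 + 181440 − 60480 + 15120 − 3024 + 504 − 72 + 9 − 1 = 133496.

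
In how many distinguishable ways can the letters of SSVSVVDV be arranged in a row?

280

SSVSVVDV has 8 letters with S appearing 3 times and V appearing 4 times.
The number of distinct arrangements is 8!/(4!·3!) = 40320/144 = 280.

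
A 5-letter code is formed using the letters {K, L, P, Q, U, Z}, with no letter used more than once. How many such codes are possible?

720

This is a permutation of 5 out of 6: P(6,5) = 6!/1!.
6 × 5 × 4 × 3 × 2 = 720.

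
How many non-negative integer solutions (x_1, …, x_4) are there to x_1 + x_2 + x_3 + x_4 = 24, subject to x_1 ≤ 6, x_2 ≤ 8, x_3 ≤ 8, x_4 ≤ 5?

20

Without the upper bounds there are C(27,3) = 2925 ways to split 24 among 4 variables.
Subtract solutions that violate a single cap (substitute x_i' = x_i − (cap_i+1)): x_1 ≥ 7 gives C(20,3) = 1140; x_2 ≥ 9 gives C(18,3) = 816; x_3 ≥ 9 gives C(18,3) = 816; x_4 ≥ 6 gives C(21,3) = 1330. Together 4102.
Add back pairs where two caps are both exceeded: 165 + 165 + 364 + 84 + 220 + 220 = 1218.
Subtract triples: 0 + 10 + 10 + 1 = 21.
By inclusion–exclusion the count is 2925 − 4102 + 1218 − 21 = 20.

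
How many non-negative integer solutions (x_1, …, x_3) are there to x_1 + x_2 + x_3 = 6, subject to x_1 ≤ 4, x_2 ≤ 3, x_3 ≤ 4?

Ignoring the caps, the number of non-negative solutions to x_1+…+x_3 = 6 is C(8,2) = 28.
Subtract solutions that violate a single cap (substitute x_i' = x_i − (cap_i+1)): x_1 ≥ 5 gives C(3,2) = 3; x_2 ≥ 4 gives C(4,2) = 6; x_3 ≥ 5 gives C(3,2) = 3. Together 12.
No two caps can be exceeded simultaneously, so the pair terms are all 0.
By inclusion–exclusion the count is 28 − 12 + 0 = 16.

16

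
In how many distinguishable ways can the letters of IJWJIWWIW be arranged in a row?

Letter multiplicities in IJWJIWWIW: I×3, J×2, W×4.
So there are 9! / (4!·3!·2!) = 1260 distinguishable arrangements.

1260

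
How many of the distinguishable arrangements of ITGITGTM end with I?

Fix I in the last position and arrange the remaining 7 letters.
Those 7 letters have G appearing twice and T appearing 3 times, giving (7)!/(3!·2!) = 420.

420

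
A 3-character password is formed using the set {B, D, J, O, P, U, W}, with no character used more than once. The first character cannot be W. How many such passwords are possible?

180

The first character has 7−1 = 6 choices (anything except W).
The remaining 2 characters are filled from the other 6 symbols without repetition: 6 × 5 = 30.
Total: 6 × 30 = 180.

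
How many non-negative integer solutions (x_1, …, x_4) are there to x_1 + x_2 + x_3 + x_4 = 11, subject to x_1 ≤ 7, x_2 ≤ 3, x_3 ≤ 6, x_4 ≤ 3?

Ignoring the caps, the number of non-negative solutions to x_1+…+x_4 = 11 is C(14,3) = 364.
Subtract solutions that violate a single cap (substitute x_i' = x_i − (cap_i+1)): x_1 ≥ 8 gives C(6,3) = 20; x_2 ≥ 4 gives C(10,3) = 120; x_3 ≥ 7 gives C(7,3) = 35; x_4 ≥ 4 gives C(10,3) = 120. Together 295.
Add back pairs where two caps are both exceeded: 0 + 0 + 0 + 1 + 20 + 1 = 22.
By inclusion–exclusion the count is 364 − 295 + 22 = 91.

91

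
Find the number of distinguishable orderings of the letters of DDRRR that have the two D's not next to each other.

6

Total arrangements of DDRRR: 5!/(3!·2!) = 10.
If the two D's are adjacent, glue them into one block, leaving 4 items to arrange: (4)!/(3!) = 4 ways.
Subtracting, 10 − 4 = 6 arrangements keep the D's apart.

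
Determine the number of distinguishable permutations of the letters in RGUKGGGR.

840

The 8 letters of RGUKGGGR have repeats: G appearing 4 times and R appearing twice.
So there are 8! / (4!·2!) = 840 distinguishable arrangements.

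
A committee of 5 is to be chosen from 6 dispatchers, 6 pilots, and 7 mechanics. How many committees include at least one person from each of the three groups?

With no constraint there are C(19,5) = 11628 possible selections.
Subtract selections that omit an entire group: no dispatchers → C(13,5) = 1287; no pilots → C(13,5) = 1287; no mechanics → C(12,5) = 792.
Add back selections omitting two groups (i.e. drawn from a single group): C(6,5) + C(6,5) + C(7,5) = 33.
By inclusion–exclusion: 11628 − 3366 + 33 = 8295.

8295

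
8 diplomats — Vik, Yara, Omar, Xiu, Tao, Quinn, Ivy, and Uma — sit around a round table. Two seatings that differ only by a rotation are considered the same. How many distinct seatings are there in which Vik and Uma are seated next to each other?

Glue Vik and Uma into a block (2 internal orders). Seating 7 units around a circle gives (6)! arrangements.
So 2 × (6)! = 2 × 720 = 1440.

1440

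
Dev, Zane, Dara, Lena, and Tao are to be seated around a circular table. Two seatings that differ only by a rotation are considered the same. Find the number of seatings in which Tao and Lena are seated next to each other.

12

Glue Tao and Lena into a block (2 internal orders). Seating 4 units around a circle gives (3)! arrangements.
So 2 × (3)! = 2 × 6 = 12.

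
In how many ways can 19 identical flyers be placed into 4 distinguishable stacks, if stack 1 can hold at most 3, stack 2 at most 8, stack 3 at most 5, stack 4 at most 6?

20

Without the upper bounds there are C(22,3) = 1540 ways to split 19 among 4 stacks.
Subtract solutions that violate a single cap (substitute x_i' = x_i − (cap_i+1)): x_1 ≥ 4 gives C(18,3) = 816; x_2 ≥ 9 gives C(13,3) = 286; x_3 ≥ 6 gives C(16,3) = 560; x_4 ≥ 7 gives C(15,3) = 455. Together 2117.
Add back pairs where two caps are both exceeded: 84 + 220 + 165 + 35 + 20 + 84 = 608.
Subtract triples: 1 + 0 + 10 + 0 = 11.
By inclusion–exclusion the count is 1540 − 2117 + 608 − 11 = 20.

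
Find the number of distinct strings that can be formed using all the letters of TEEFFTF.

210

Letter multiplicities in TEEFFTF: E×2, F×3, T×2.
Dividing 7! = 5040 by 3!·2!·2! = 24 for the repeated letters gives 210.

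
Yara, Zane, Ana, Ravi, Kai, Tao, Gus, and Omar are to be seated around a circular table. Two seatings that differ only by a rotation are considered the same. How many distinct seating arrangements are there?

5040

Around a circle, 8 distinct people have 8!/8 = (7)! = 5040 rotationally distinct seatings.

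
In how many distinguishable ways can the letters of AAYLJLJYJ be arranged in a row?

AAYLJLJYJ has 9 letters with A appearing twice, J appearing 3 times, L appearing twice, and Y appearing twice.
Dividing 9! = 362880 by 3!·2!·2!·2! = 48 for the repeated letters gives 7560.

7560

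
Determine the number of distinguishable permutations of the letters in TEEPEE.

Letter multiplicities in TEEPEE: E×4, P×1, T×1.
So there are 6! / (4!) = 30 distinguishable arrangements.

30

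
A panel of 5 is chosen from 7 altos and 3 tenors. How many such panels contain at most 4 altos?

Split by how many altos are chosen (0 through 4).
Sum: C(7,0)·C(3,5) + C(7,1)·C(3,4) + C(7,2)·C(3,3) + C(7,3)·C(3,2) + C(7,4)·C(3,1) = 0 + 0 + 21 + 105 + 105 = 231.

231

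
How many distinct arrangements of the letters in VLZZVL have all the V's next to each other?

Treat the 2 copies of V as a single block. The multiset to arrange is then {VV, L, L, Z, Z}, 5 items in all.
That gives (5)!/(2!·2!) = 30 arrangements.

30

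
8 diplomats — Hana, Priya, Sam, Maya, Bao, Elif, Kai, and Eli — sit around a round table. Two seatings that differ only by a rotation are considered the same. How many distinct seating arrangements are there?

Around a circle, 8 distinct people have 8!/8 = (7)! = 5040 rotationally distinct seatings.

5040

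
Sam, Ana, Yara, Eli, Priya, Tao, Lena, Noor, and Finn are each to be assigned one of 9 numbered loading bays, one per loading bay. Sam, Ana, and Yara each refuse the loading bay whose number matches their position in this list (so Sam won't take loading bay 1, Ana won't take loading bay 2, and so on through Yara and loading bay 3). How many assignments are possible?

256320

Let Aᵢ (for i ∈ {1, 2, 3}) be the placements that put person i in their forbidden loading bay. Any j of these fix j positions, leaving (9−j)! ways to fill the rest, and there are C(3,j) ways to pick which j.
By inclusion–exclusion, the number of valid placements is Σ_{j=0}^{3} (−1)^j C(3,j)·(9−j)!.
Computing: 362880 − 120960 + 15120 − 720 = 256320.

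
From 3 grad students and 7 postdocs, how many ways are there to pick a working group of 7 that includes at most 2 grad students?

Split by how many grad students are chosen (0 through 2).
Sum: C(3,0)·C(7,7) + C(3,1)·C(7,6) + C(3,2)·C(7,5) = 1 + 21 + 63 = 85.

85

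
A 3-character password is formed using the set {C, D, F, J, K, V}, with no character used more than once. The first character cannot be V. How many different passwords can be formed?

The first character has 6−1 = 5 choices (anything except V).
The remaining 2 characters are filled from the other 5 symbols without repetition: 5 × 4 = 20.
Total: 5 × 20 = 100.

100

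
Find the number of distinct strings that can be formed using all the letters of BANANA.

Letter multiplicities in BANANA: A×3, B×1, N×2.
Dividing 6! = 720 by 3!·2! = 12 for the repeated letters gives 60.

60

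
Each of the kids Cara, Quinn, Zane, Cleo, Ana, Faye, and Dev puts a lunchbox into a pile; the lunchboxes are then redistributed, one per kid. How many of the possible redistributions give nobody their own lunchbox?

Count assignments avoiding every fixed point. For any j of the 7 kids fixed to their own lunchbox, the other 7−j can be arranged in (7−j)! ways.
By inclusion–exclusion this is Σ_{j=0}^{7} (−1)^j C(7,j)·(7−j)!.
Computing: 5040 − 5040 + 2520 − 840 + 210 − 42 + 7 − 1 = 1854.

1854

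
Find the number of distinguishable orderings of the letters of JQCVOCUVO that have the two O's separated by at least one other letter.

There are 9!/(2!·2!·2!) = 45360 arrangements of JQCVOCUVO in total.
If the two O's are adjacent, glue them into one block, leaving 8 items to arrange: (8)!/(2!·2!) = 10080 ways.
Hence 45360 − 10080 = 35280.

35280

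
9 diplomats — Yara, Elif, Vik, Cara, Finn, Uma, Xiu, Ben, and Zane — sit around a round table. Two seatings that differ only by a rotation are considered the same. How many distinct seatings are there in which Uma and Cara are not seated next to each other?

30240

Without the restriction there are (8)! = 40320 seatings.
Those with Uma next to Cara: fuse the pair into one unit and seat 8 units around a circle — 2·(7)! = 10080.
Subtracting, 40320 − 10080 = 30240.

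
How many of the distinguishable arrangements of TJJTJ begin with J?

6

Fix J in the first position and arrange the remaining 4 letters.
Those 4 letters have J appearing twice and T appearing twice, giving (4)!/(2!·2!) = 6.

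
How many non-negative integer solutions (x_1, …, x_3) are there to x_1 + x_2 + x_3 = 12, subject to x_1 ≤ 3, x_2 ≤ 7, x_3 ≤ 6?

By stars and bars, unrestricted non-negative solutions to x_1+…+x_3 = 12 number C(12+2,2) = 91.
Subtract solutions that violate a single cap (substitute x_i' = x_i − (cap_i+1)): x_1 ≥ 4 gives C(10,2) = 45; x_2 ≥ 8 gives C(6,2) = 15; x_3 ≥ 7 gives C(7,2) = 21. Together 81.
Add back pairs where two caps are both exceeded: 1 + 3 + 0 = 4.
By inclusion–exclusion the count is 91 − 81 + 4 = 14.

14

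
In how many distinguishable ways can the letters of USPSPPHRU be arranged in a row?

15120

The 9 letters of USPSPPHRU have repeats: P appearing 3 times, S appearing twice, and U appearing twice.
The number of distinct arrangements is 9!/(3!·2!·2!) = 362880/24 = 15120.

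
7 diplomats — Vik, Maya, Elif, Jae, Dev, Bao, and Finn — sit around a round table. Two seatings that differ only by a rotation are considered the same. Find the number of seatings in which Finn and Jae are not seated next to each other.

All circular seatings of 7 people number (6)! = 720.
Those with Finn next to Jae: fuse the pair into one unit and seat 6 units around a circle — 2·(5)! = 240.
Subtracting, 720 − 240 = 480.

480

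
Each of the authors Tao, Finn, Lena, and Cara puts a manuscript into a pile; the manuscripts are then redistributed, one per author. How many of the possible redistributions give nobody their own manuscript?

9

This is the derangement count D_4: permutations of 4 items with no fixed point.
By inclusion–exclusion this is Σ_{j=0}^{4} (−1)^j C(4,j)·(4−j)!.
Computing: 24 − 24 + 12 − 4 + 1 = 9.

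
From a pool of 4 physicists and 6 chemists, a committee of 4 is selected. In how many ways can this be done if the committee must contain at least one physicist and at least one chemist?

Total 4-person selections from all 10: C(10,4) = 210.
Selections missing a whole group: no physicists → C(6,4) = 15; no chemists → C(4,4) = 1.
Both groups omitted at once is impossible, so 210 − 16 = 194.

194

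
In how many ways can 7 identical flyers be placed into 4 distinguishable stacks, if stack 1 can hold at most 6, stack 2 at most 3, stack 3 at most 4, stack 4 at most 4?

Without the upper bounds there are C(10,3) = 120 ways to split 7 among 4 stacks.
Subtract solutions that violate a single cap (substitute x_i' = x_i − (cap_i+1)): x_1 ≥ 7 gives C(3,3) = 1; x_2 ≥ 4 gives C(6,3) = 20; x_3 ≥ 5 gives C(5,3) = 10; x_4 ≥ 5 gives C(5,3) = 10. Together 41.
No two caps can be exceeded simultaneously, so the pair terms are all 0.
By inclusion–exclusion the count is 120 − 41 + 0 = 79.

79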